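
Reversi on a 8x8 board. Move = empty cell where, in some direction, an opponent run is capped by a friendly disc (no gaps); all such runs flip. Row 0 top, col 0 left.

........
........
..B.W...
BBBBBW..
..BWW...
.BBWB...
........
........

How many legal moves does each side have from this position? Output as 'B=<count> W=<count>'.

Answer: B=7 W=12

Derivation:
-- B to move --
(1,3): no bracket -> illegal
(1,4): flips 1 -> legal
(1,5): flips 1 -> legal
(2,3): no bracket -> illegal
(2,5): no bracket -> illegal
(2,6): no bracket -> illegal
(3,6): flips 1 -> legal
(4,5): flips 2 -> legal
(4,6): no bracket -> illegal
(5,5): flips 1 -> legal
(6,2): no bracket -> illegal
(6,3): flips 2 -> legal
(6,4): flips 1 -> legal
B mobility = 7
-- W to move --
(1,1): flips 2 -> legal
(1,2): no bracket -> illegal
(1,3): no bracket -> illegal
(2,0): flips 2 -> legal
(2,1): flips 1 -> legal
(2,3): flips 1 -> legal
(2,5): flips 1 -> legal
(4,0): no bracket -> illegal
(4,1): flips 1 -> legal
(4,5): no bracket -> illegal
(5,0): flips 2 -> legal
(5,5): flips 1 -> legal
(6,0): flips 3 -> legal
(6,1): flips 1 -> legal
(6,2): no bracket -> illegal
(6,3): no bracket -> illegal
(6,4): flips 1 -> legal
(6,5): flips 1 -> legal
W mobility = 12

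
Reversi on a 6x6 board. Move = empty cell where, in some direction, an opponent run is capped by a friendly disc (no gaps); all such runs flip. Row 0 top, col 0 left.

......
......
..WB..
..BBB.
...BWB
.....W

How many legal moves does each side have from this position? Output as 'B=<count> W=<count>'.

-- B to move --
(1,1): flips 1 -> legal
(1,2): flips 1 -> legal
(1,3): no bracket -> illegal
(2,1): flips 1 -> legal
(3,1): no bracket -> illegal
(3,5): no bracket -> illegal
(5,3): no bracket -> illegal
(5,4): flips 1 -> legal
B mobility = 4
-- W to move --
(1,2): no bracket -> illegal
(1,3): no bracket -> illegal
(1,4): no bracket -> illegal
(2,1): no bracket -> illegal
(2,4): flips 2 -> legal
(2,5): no bracket -> illegal
(3,1): no bracket -> illegal
(3,5): flips 1 -> legal
(4,1): no bracket -> illegal
(4,2): flips 2 -> legal
(5,2): no bracket -> illegal
(5,3): no bracket -> illegal
(5,4): no bracket -> illegal
W mobility = 3

Answer: B=4 W=3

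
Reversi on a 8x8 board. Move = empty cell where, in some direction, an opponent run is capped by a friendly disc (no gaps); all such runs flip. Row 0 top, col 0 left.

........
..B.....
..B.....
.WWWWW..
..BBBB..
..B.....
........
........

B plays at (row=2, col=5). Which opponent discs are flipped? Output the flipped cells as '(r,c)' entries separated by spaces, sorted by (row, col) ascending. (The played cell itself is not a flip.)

Dir NW: first cell '.' (not opp) -> no flip
Dir N: first cell '.' (not opp) -> no flip
Dir NE: first cell '.' (not opp) -> no flip
Dir W: first cell '.' (not opp) -> no flip
Dir E: first cell '.' (not opp) -> no flip
Dir SW: opp run (3,4) capped by B -> flip
Dir S: opp run (3,5) capped by B -> flip
Dir SE: first cell '.' (not opp) -> no flip

Answer: (3,4) (3,5)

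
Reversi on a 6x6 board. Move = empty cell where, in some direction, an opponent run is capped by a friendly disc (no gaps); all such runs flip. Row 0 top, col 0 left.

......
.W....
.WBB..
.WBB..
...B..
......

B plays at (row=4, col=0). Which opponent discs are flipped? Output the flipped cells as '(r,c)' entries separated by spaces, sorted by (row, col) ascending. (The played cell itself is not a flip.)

Dir NW: edge -> no flip
Dir N: first cell '.' (not opp) -> no flip
Dir NE: opp run (3,1) capped by B -> flip
Dir W: edge -> no flip
Dir E: first cell '.' (not opp) -> no flip
Dir SW: edge -> no flip
Dir S: first cell '.' (not opp) -> no flip
Dir SE: first cell '.' (not opp) -> no flip

Answer: (3,1)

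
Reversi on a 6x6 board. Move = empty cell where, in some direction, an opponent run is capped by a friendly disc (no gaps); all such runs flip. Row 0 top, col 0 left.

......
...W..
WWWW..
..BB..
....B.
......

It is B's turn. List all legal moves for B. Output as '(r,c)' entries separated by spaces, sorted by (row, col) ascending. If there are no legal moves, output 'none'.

(0,2): no bracket -> illegal
(0,3): flips 2 -> legal
(0,4): no bracket -> illegal
(1,0): flips 1 -> legal
(1,1): flips 1 -> legal
(1,2): flips 1 -> legal
(1,4): flips 1 -> legal
(2,4): no bracket -> illegal
(3,0): no bracket -> illegal
(3,1): no bracket -> illegal
(3,4): no bracket -> illegal

Answer: (0,3) (1,0) (1,1) (1,2) (1,4)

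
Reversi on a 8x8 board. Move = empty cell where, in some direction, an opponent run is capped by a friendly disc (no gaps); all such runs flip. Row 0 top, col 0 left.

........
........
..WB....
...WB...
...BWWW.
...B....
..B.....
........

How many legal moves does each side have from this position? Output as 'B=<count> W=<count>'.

Answer: B=6 W=7

Derivation:
-- B to move --
(1,1): no bracket -> illegal
(1,2): no bracket -> illegal
(1,3): no bracket -> illegal
(2,1): flips 1 -> legal
(2,4): no bracket -> illegal
(3,1): no bracket -> illegal
(3,2): flips 1 -> legal
(3,5): flips 1 -> legal
(3,6): no bracket -> illegal
(3,7): no bracket -> illegal
(4,2): no bracket -> illegal
(4,7): flips 3 -> legal
(5,4): flips 1 -> legal
(5,5): no bracket -> illegal
(5,6): flips 1 -> legal
(5,7): no bracket -> illegal
B mobility = 6
-- W to move --
(1,2): flips 2 -> legal
(1,3): flips 1 -> legal
(1,4): no bracket -> illegal
(2,4): flips 2 -> legal
(2,5): no bracket -> illegal
(3,2): no bracket -> illegal
(3,5): flips 1 -> legal
(4,2): flips 1 -> legal
(5,1): no bracket -> illegal
(5,2): no bracket -> illegal
(5,4): no bracket -> illegal
(6,1): no bracket -> illegal
(6,3): flips 2 -> legal
(6,4): no bracket -> illegal
(7,1): flips 2 -> legal
(7,2): no bracket -> illegal
(7,3): no bracket -> illegal
W mobility = 7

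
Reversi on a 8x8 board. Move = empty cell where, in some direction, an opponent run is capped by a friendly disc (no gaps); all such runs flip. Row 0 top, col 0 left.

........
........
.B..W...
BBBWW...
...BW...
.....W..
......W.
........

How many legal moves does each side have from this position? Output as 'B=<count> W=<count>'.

Answer: B=4 W=3

Derivation:
-- B to move --
(1,3): no bracket -> illegal
(1,4): no bracket -> illegal
(1,5): no bracket -> illegal
(2,2): no bracket -> illegal
(2,3): flips 1 -> legal
(2,5): flips 1 -> legal
(3,5): flips 2 -> legal
(4,2): no bracket -> illegal
(4,5): flips 1 -> legal
(4,6): no bracket -> illegal
(5,3): no bracket -> illegal
(5,4): no bracket -> illegal
(5,6): no bracket -> illegal
(5,7): no bracket -> illegal
(6,4): no bracket -> illegal
(6,5): no bracket -> illegal
(6,7): no bracket -> illegal
(7,5): no bracket -> illegal
(7,6): no bracket -> illegal
(7,7): no bracket -> illegal
B mobility = 4
-- W to move --
(1,0): no bracket -> illegal
(1,1): no bracket -> illegal
(1,2): no bracket -> illegal
(2,0): no bracket -> illegal
(2,2): no bracket -> illegal
(2,3): no bracket -> illegal
(4,0): no bracket -> illegal
(4,1): no bracket -> illegal
(4,2): flips 1 -> legal
(5,2): flips 1 -> legal
(5,3): flips 1 -> legal
(5,4): no bracket -> illegal
W mobility = 3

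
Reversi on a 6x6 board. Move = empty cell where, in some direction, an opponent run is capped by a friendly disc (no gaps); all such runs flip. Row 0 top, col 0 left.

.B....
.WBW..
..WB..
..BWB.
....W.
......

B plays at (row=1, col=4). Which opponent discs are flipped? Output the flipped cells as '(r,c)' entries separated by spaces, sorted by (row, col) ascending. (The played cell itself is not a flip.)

Dir NW: first cell '.' (not opp) -> no flip
Dir N: first cell '.' (not opp) -> no flip
Dir NE: first cell '.' (not opp) -> no flip
Dir W: opp run (1,3) capped by B -> flip
Dir E: first cell '.' (not opp) -> no flip
Dir SW: first cell 'B' (not opp) -> no flip
Dir S: first cell '.' (not opp) -> no flip
Dir SE: first cell '.' (not opp) -> no flip

Answer: (1,3)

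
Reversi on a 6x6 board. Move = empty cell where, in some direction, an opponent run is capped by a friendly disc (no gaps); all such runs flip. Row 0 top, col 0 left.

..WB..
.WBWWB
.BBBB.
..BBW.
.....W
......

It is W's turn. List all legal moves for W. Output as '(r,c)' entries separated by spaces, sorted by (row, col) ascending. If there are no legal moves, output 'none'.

(0,1): flips 2 -> legal
(0,4): flips 1 -> legal
(0,5): no bracket -> illegal
(1,0): no bracket -> illegal
(2,0): no bracket -> illegal
(2,5): no bracket -> illegal
(3,0): no bracket -> illegal
(3,1): flips 4 -> legal
(3,5): flips 1 -> legal
(4,1): flips 2 -> legal
(4,2): flips 3 -> legal
(4,3): flips 2 -> legal
(4,4): flips 2 -> legal

Answer: (0,1) (0,4) (3,1) (3,5) (4,1) (4,2) (4,3) (4,4)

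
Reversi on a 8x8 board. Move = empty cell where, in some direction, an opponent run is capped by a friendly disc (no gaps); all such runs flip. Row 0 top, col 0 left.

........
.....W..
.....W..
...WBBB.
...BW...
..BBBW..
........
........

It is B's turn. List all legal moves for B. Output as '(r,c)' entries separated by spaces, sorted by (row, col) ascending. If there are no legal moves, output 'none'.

(0,4): no bracket -> illegal
(0,5): flips 2 -> legal
(0,6): no bracket -> illegal
(1,4): flips 1 -> legal
(1,6): flips 1 -> legal
(2,2): no bracket -> illegal
(2,3): flips 1 -> legal
(2,4): no bracket -> illegal
(2,6): no bracket -> illegal
(3,2): flips 1 -> legal
(4,2): no bracket -> illegal
(4,5): flips 1 -> legal
(4,6): no bracket -> illegal
(5,6): flips 1 -> legal
(6,4): no bracket -> illegal
(6,5): no bracket -> illegal
(6,6): no bracket -> illegal

Answer: (0,5) (1,4) (1,6) (2,3) (3,2) (4,5) (5,6)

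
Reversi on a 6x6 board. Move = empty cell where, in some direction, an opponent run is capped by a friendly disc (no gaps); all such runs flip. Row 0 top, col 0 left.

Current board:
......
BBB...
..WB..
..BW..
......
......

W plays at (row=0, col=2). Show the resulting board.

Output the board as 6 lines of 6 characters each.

Place W at (0,2); scan 8 dirs for brackets.
Dir NW: edge -> no flip
Dir N: edge -> no flip
Dir NE: edge -> no flip
Dir W: first cell '.' (not opp) -> no flip
Dir E: first cell '.' (not opp) -> no flip
Dir SW: opp run (1,1), next='.' -> no flip
Dir S: opp run (1,2) capped by W -> flip
Dir SE: first cell '.' (not opp) -> no flip
All flips: (1,2)

Answer: ..W...
BBW...
..WB..
..BW..
......
......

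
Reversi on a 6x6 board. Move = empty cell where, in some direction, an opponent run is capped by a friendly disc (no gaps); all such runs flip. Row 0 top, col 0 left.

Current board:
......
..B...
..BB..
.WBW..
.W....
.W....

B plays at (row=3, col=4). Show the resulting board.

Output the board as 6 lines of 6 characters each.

Answer: ......
..B...
..BB..
.WBBB.
.W....
.W....

Derivation:
Place B at (3,4); scan 8 dirs for brackets.
Dir NW: first cell 'B' (not opp) -> no flip
Dir N: first cell '.' (not opp) -> no flip
Dir NE: first cell '.' (not opp) -> no flip
Dir W: opp run (3,3) capped by B -> flip
Dir E: first cell '.' (not opp) -> no flip
Dir SW: first cell '.' (not opp) -> no flip
Dir S: first cell '.' (not opp) -> no flip
Dir SE: first cell '.' (not opp) -> no flip
All flips: (3,3)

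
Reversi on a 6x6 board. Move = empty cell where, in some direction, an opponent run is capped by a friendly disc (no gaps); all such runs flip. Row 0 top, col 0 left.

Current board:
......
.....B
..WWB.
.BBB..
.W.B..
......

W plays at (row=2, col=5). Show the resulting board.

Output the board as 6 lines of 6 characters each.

Answer: ......
.....B
..WWWW
.BBB..
.W.B..
......

Derivation:
Place W at (2,5); scan 8 dirs for brackets.
Dir NW: first cell '.' (not opp) -> no flip
Dir N: opp run (1,5), next='.' -> no flip
Dir NE: edge -> no flip
Dir W: opp run (2,4) capped by W -> flip
Dir E: edge -> no flip
Dir SW: first cell '.' (not opp) -> no flip
Dir S: first cell '.' (not opp) -> no flip
Dir SE: edge -> no flip
All flips: (2,4)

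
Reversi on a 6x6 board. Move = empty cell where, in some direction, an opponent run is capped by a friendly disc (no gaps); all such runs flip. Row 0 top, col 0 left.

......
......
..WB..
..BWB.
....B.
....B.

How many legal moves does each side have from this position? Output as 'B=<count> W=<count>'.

-- B to move --
(1,1): flips 2 -> legal
(1,2): flips 1 -> legal
(1,3): no bracket -> illegal
(2,1): flips 1 -> legal
(2,4): no bracket -> illegal
(3,1): no bracket -> illegal
(4,2): no bracket -> illegal
(4,3): flips 1 -> legal
B mobility = 4
-- W to move --
(1,2): no bracket -> illegal
(1,3): flips 1 -> legal
(1,4): no bracket -> illegal
(2,1): no bracket -> illegal
(2,4): flips 1 -> legal
(2,5): no bracket -> illegal
(3,1): flips 1 -> legal
(3,5): flips 1 -> legal
(4,1): no bracket -> illegal
(4,2): flips 1 -> legal
(4,3): no bracket -> illegal
(4,5): no bracket -> illegal
(5,3): no bracket -> illegal
(5,5): flips 1 -> legal
W mobility = 6

Answer: B=4 W=6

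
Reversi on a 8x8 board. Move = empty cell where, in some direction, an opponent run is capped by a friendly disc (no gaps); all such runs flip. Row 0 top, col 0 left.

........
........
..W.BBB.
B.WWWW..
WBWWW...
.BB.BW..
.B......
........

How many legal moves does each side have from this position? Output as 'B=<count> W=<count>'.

-- B to move --
(1,1): no bracket -> illegal
(1,2): flips 3 -> legal
(1,3): no bracket -> illegal
(2,1): flips 2 -> legal
(2,3): flips 1 -> legal
(3,1): no bracket -> illegal
(3,6): no bracket -> illegal
(4,5): flips 4 -> legal
(4,6): flips 1 -> legal
(5,0): flips 1 -> legal
(5,3): flips 2 -> legal
(5,6): flips 1 -> legal
(6,4): no bracket -> illegal
(6,5): no bracket -> illegal
(6,6): no bracket -> illegal
B mobility = 8
-- W to move --
(1,3): flips 1 -> legal
(1,4): flips 1 -> legal
(1,5): flips 2 -> legal
(1,6): flips 1 -> legal
(1,7): flips 1 -> legal
(2,0): flips 1 -> legal
(2,1): no bracket -> illegal
(2,3): no bracket -> illegal
(2,7): no bracket -> illegal
(3,1): no bracket -> illegal
(3,6): no bracket -> illegal
(3,7): no bracket -> illegal
(4,5): no bracket -> illegal
(5,0): flips 1 -> legal
(5,3): flips 1 -> legal
(6,0): flips 1 -> legal
(6,2): flips 2 -> legal
(6,3): no bracket -> illegal
(6,4): flips 1 -> legal
(6,5): flips 1 -> legal
(7,0): flips 2 -> legal
(7,1): no bracket -> illegal
(7,2): no bracket -> illegal
W mobility = 13

Answer: B=8 W=13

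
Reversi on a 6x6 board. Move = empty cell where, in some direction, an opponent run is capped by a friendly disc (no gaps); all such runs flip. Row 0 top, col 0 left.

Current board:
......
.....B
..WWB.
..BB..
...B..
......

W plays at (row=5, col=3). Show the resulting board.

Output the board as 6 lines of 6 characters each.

Place W at (5,3); scan 8 dirs for brackets.
Dir NW: first cell '.' (not opp) -> no flip
Dir N: opp run (4,3) (3,3) capped by W -> flip
Dir NE: first cell '.' (not opp) -> no flip
Dir W: first cell '.' (not opp) -> no flip
Dir E: first cell '.' (not opp) -> no flip
Dir SW: edge -> no flip
Dir S: edge -> no flip
Dir SE: edge -> no flip
All flips: (3,3) (4,3)

Answer: ......
.....B
..WWB.
..BW..
...W..
...W..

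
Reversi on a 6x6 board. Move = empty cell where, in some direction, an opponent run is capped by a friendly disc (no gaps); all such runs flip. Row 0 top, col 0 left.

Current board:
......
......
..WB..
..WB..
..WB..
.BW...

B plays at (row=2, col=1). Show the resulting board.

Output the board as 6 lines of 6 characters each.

Answer: ......
......
.BBB..
..BB..
..WB..
.BW...

Derivation:
Place B at (2,1); scan 8 dirs for brackets.
Dir NW: first cell '.' (not opp) -> no flip
Dir N: first cell '.' (not opp) -> no flip
Dir NE: first cell '.' (not opp) -> no flip
Dir W: first cell '.' (not opp) -> no flip
Dir E: opp run (2,2) capped by B -> flip
Dir SW: first cell '.' (not opp) -> no flip
Dir S: first cell '.' (not opp) -> no flip
Dir SE: opp run (3,2) capped by B -> flip
All flips: (2,2) (3,2)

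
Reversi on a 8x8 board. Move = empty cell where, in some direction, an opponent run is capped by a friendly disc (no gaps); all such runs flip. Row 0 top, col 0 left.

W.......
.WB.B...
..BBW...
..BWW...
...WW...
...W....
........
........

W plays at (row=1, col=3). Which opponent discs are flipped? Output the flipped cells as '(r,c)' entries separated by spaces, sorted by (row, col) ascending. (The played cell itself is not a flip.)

Answer: (1,2) (2,3)

Derivation:
Dir NW: first cell '.' (not opp) -> no flip
Dir N: first cell '.' (not opp) -> no flip
Dir NE: first cell '.' (not opp) -> no flip
Dir W: opp run (1,2) capped by W -> flip
Dir E: opp run (1,4), next='.' -> no flip
Dir SW: opp run (2,2), next='.' -> no flip
Dir S: opp run (2,3) capped by W -> flip
Dir SE: first cell 'W' (not opp) -> no flip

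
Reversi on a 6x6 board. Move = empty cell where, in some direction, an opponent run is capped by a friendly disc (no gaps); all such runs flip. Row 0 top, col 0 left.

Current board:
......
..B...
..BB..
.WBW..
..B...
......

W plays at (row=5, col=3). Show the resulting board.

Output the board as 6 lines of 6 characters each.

Answer: ......
..B...
..BB..
.WBW..
..W...
...W..

Derivation:
Place W at (5,3); scan 8 dirs for brackets.
Dir NW: opp run (4,2) capped by W -> flip
Dir N: first cell '.' (not opp) -> no flip
Dir NE: first cell '.' (not opp) -> no flip
Dir W: first cell '.' (not opp) -> no flip
Dir E: first cell '.' (not opp) -> no flip
Dir SW: edge -> no flip
Dir S: edge -> no flip
Dir SE: edge -> no flip
All flips: (4,2)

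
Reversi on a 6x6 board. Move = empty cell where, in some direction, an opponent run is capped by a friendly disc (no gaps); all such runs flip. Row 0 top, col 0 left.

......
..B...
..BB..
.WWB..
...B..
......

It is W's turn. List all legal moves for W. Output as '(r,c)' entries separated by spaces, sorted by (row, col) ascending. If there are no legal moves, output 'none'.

(0,1): no bracket -> illegal
(0,2): flips 2 -> legal
(0,3): no bracket -> illegal
(1,1): no bracket -> illegal
(1,3): flips 1 -> legal
(1,4): flips 1 -> legal
(2,1): no bracket -> illegal
(2,4): no bracket -> illegal
(3,4): flips 1 -> legal
(4,2): no bracket -> illegal
(4,4): no bracket -> illegal
(5,2): no bracket -> illegal
(5,3): no bracket -> illegal
(5,4): flips 1 -> legal

Answer: (0,2) (1,3) (1,4) (3,4) (5,4)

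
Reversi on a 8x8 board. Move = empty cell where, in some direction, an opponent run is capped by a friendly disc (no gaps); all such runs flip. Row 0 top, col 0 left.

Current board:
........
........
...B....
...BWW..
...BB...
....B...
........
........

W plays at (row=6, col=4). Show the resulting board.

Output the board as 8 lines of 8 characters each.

Answer: ........
........
...B....
...BWW..
...BW...
....W...
....W...
........

Derivation:
Place W at (6,4); scan 8 dirs for brackets.
Dir NW: first cell '.' (not opp) -> no flip
Dir N: opp run (5,4) (4,4) capped by W -> flip
Dir NE: first cell '.' (not opp) -> no flip
Dir W: first cell '.' (not opp) -> no flip
Dir E: first cell '.' (not opp) -> no flip
Dir SW: first cell '.' (not opp) -> no flip
Dir S: first cell '.' (not opp) -> no flip
Dir SE: first cell '.' (not opp) -> no flip
All flips: (4,4) (5,4)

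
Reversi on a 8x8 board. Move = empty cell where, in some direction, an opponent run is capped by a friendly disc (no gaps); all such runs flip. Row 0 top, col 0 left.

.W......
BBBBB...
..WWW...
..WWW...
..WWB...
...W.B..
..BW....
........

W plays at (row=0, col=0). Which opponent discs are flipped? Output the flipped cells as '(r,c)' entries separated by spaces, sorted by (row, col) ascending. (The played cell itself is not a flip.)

Dir NW: edge -> no flip
Dir N: edge -> no flip
Dir NE: edge -> no flip
Dir W: edge -> no flip
Dir E: first cell 'W' (not opp) -> no flip
Dir SW: edge -> no flip
Dir S: opp run (1,0), next='.' -> no flip
Dir SE: opp run (1,1) capped by W -> flip

Answer: (1,1)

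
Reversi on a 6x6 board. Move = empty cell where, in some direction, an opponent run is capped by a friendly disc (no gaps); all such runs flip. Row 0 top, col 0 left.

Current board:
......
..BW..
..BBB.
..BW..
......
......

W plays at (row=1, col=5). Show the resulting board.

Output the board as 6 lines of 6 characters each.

Answer: ......
..BW.W
..BBW.
..BW..
......
......

Derivation:
Place W at (1,5); scan 8 dirs for brackets.
Dir NW: first cell '.' (not opp) -> no flip
Dir N: first cell '.' (not opp) -> no flip
Dir NE: edge -> no flip
Dir W: first cell '.' (not opp) -> no flip
Dir E: edge -> no flip
Dir SW: opp run (2,4) capped by W -> flip
Dir S: first cell '.' (not opp) -> no flip
Dir SE: edge -> no flip
All flips: (2,4)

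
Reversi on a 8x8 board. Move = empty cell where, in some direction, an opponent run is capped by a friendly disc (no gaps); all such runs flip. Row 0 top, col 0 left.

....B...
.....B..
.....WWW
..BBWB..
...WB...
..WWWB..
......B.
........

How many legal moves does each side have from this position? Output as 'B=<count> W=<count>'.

Answer: B=9 W=7

Derivation:
-- B to move --
(1,4): no bracket -> illegal
(1,6): no bracket -> illegal
(1,7): flips 1 -> legal
(2,3): no bracket -> illegal
(2,4): flips 1 -> legal
(3,6): no bracket -> illegal
(3,7): flips 1 -> legal
(4,1): no bracket -> illegal
(4,2): flips 1 -> legal
(4,5): no bracket -> illegal
(5,1): flips 3 -> legal
(6,1): no bracket -> illegal
(6,2): flips 1 -> legal
(6,3): flips 2 -> legal
(6,4): flips 1 -> legal
(6,5): flips 2 -> legal
B mobility = 9
-- W to move --
(0,3): no bracket -> illegal
(0,5): flips 1 -> legal
(0,6): no bracket -> illegal
(1,3): no bracket -> illegal
(1,4): no bracket -> illegal
(1,6): no bracket -> illegal
(2,1): flips 1 -> legal
(2,2): no bracket -> illegal
(2,3): flips 1 -> legal
(2,4): no bracket -> illegal
(3,1): flips 2 -> legal
(3,6): flips 1 -> legal
(4,1): no bracket -> illegal
(4,2): no bracket -> illegal
(4,5): flips 2 -> legal
(4,6): no bracket -> illegal
(5,6): flips 1 -> legal
(5,7): no bracket -> illegal
(6,4): no bracket -> illegal
(6,5): no bracket -> illegal
(6,7): no bracket -> illegal
(7,5): no bracket -> illegal
(7,6): no bracket -> illegal
(7,7): no bracket -> illegal
W mobility = 7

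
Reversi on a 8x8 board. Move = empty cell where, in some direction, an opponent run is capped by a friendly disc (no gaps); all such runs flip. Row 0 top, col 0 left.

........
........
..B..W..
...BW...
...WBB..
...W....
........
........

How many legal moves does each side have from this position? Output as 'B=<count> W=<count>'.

Answer: B=6 W=6

Derivation:
-- B to move --
(1,4): no bracket -> illegal
(1,5): no bracket -> illegal
(1,6): no bracket -> illegal
(2,3): flips 1 -> legal
(2,4): flips 1 -> legal
(2,6): no bracket -> illegal
(3,2): no bracket -> illegal
(3,5): flips 1 -> legal
(3,6): no bracket -> illegal
(4,2): flips 1 -> legal
(5,2): no bracket -> illegal
(5,4): no bracket -> illegal
(6,2): flips 1 -> legal
(6,3): flips 2 -> legal
(6,4): no bracket -> illegal
B mobility = 6
-- W to move --
(1,1): no bracket -> illegal
(1,2): no bracket -> illegal
(1,3): no bracket -> illegal
(2,1): no bracket -> illegal
(2,3): flips 1 -> legal
(2,4): no bracket -> illegal
(3,1): no bracket -> illegal
(3,2): flips 1 -> legal
(3,5): flips 1 -> legal
(3,6): no bracket -> illegal
(4,2): no bracket -> illegal
(4,6): flips 2 -> legal
(5,4): flips 1 -> legal
(5,5): no bracket -> illegal
(5,6): flips 1 -> legal
W mobility = 6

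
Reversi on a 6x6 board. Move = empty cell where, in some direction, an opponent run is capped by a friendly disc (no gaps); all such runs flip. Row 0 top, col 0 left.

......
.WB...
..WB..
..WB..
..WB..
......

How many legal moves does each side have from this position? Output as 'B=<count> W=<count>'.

-- B to move --
(0,0): flips 2 -> legal
(0,1): no bracket -> illegal
(0,2): no bracket -> illegal
(1,0): flips 1 -> legal
(1,3): no bracket -> illegal
(2,0): no bracket -> illegal
(2,1): flips 2 -> legal
(3,1): flips 1 -> legal
(4,1): flips 2 -> legal
(5,1): flips 1 -> legal
(5,2): flips 3 -> legal
(5,3): no bracket -> illegal
B mobility = 7
-- W to move --
(0,1): no bracket -> illegal
(0,2): flips 1 -> legal
(0,3): no bracket -> illegal
(1,3): flips 1 -> legal
(1,4): flips 1 -> legal
(2,1): no bracket -> illegal
(2,4): flips 2 -> legal
(3,4): flips 1 -> legal
(4,4): flips 2 -> legal
(5,2): no bracket -> illegal
(5,3): no bracket -> illegal
(5,4): flips 1 -> legal
W mobility = 7

Answer: B=7 W=7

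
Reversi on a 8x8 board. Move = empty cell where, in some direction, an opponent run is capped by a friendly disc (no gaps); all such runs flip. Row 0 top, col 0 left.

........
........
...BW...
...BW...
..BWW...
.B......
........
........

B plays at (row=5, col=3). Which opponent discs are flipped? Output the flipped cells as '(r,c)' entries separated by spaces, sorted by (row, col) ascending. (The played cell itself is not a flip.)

Answer: (4,3)

Derivation:
Dir NW: first cell 'B' (not opp) -> no flip
Dir N: opp run (4,3) capped by B -> flip
Dir NE: opp run (4,4), next='.' -> no flip
Dir W: first cell '.' (not opp) -> no flip
Dir E: first cell '.' (not opp) -> no flip
Dir SW: first cell '.' (not opp) -> no flip
Dir S: first cell '.' (not opp) -> no flip
Dir SE: first cell '.' (not opp) -> no flip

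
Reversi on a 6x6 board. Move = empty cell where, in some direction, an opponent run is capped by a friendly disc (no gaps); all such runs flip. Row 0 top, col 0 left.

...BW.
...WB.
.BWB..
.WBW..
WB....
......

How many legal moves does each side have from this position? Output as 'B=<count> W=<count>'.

-- B to move --
(0,2): no bracket -> illegal
(0,5): flips 1 -> legal
(1,1): no bracket -> illegal
(1,2): flips 2 -> legal
(1,5): no bracket -> illegal
(2,0): no bracket -> illegal
(2,4): no bracket -> illegal
(3,0): flips 1 -> legal
(3,4): flips 1 -> legal
(4,2): no bracket -> illegal
(4,3): flips 1 -> legal
(4,4): no bracket -> illegal
(5,0): no bracket -> illegal
(5,1): no bracket -> illegal
B mobility = 5
-- W to move --
(0,2): flips 1 -> legal
(0,5): no bracket -> illegal
(1,0): no bracket -> illegal
(1,1): flips 1 -> legal
(1,2): no bracket -> illegal
(1,5): flips 1 -> legal
(2,0): flips 1 -> legal
(2,4): flips 2 -> legal
(2,5): no bracket -> illegal
(3,0): no bracket -> illegal
(3,4): no bracket -> illegal
(4,2): flips 2 -> legal
(4,3): no bracket -> illegal
(5,0): no bracket -> illegal
(5,1): flips 1 -> legal
(5,2): no bracket -> illegal
W mobility = 7

Answer: B=5 W=7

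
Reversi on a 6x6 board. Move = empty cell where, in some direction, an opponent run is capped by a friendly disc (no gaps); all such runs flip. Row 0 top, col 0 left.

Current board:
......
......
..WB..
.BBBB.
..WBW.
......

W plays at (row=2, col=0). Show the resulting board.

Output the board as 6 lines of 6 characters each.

Place W at (2,0); scan 8 dirs for brackets.
Dir NW: edge -> no flip
Dir N: first cell '.' (not opp) -> no flip
Dir NE: first cell '.' (not opp) -> no flip
Dir W: edge -> no flip
Dir E: first cell '.' (not opp) -> no flip
Dir SW: edge -> no flip
Dir S: first cell '.' (not opp) -> no flip
Dir SE: opp run (3,1) capped by W -> flip
All flips: (3,1)

Answer: ......
......
W.WB..
.WBBB.
..WBW.
......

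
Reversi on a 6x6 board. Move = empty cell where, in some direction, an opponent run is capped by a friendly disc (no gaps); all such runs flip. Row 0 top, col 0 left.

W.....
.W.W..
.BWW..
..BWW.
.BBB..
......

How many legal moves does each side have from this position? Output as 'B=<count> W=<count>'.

-- B to move --
(0,1): flips 1 -> legal
(0,2): no bracket -> illegal
(0,3): flips 3 -> legal
(0,4): no bracket -> illegal
(1,0): no bracket -> illegal
(1,2): flips 1 -> legal
(1,4): flips 1 -> legal
(2,0): no bracket -> illegal
(2,4): flips 3 -> legal
(2,5): flips 1 -> legal
(3,1): no bracket -> illegal
(3,5): flips 2 -> legal
(4,4): no bracket -> illegal
(4,5): no bracket -> illegal
B mobility = 7
-- W to move --
(1,0): no bracket -> illegal
(1,2): no bracket -> illegal
(2,0): flips 1 -> legal
(3,0): no bracket -> illegal
(3,1): flips 2 -> legal
(4,0): no bracket -> illegal
(4,4): no bracket -> illegal
(5,0): flips 2 -> legal
(5,1): flips 1 -> legal
(5,2): flips 3 -> legal
(5,3): flips 1 -> legal
(5,4): no bracket -> illegal
W mobility = 6

Answer: B=7 W=6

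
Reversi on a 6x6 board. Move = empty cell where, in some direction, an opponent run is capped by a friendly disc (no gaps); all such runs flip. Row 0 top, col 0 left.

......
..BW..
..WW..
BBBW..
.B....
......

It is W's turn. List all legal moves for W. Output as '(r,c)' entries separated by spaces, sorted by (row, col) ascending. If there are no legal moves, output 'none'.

Answer: (0,1) (0,2) (1,1) (4,0) (4,2) (5,0)

Derivation:
(0,1): flips 1 -> legal
(0,2): flips 1 -> legal
(0,3): no bracket -> illegal
(1,1): flips 1 -> legal
(2,0): no bracket -> illegal
(2,1): no bracket -> illegal
(4,0): flips 1 -> legal
(4,2): flips 1 -> legal
(4,3): no bracket -> illegal
(5,0): flips 2 -> legal
(5,1): no bracket -> illegal
(5,2): no bracket -> illegal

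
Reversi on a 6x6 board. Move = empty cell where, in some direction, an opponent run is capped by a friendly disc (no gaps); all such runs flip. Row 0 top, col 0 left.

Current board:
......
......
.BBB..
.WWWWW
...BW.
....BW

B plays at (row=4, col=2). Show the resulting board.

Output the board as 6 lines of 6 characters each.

Place B at (4,2); scan 8 dirs for brackets.
Dir NW: opp run (3,1), next='.' -> no flip
Dir N: opp run (3,2) capped by B -> flip
Dir NE: opp run (3,3), next='.' -> no flip
Dir W: first cell '.' (not opp) -> no flip
Dir E: first cell 'B' (not opp) -> no flip
Dir SW: first cell '.' (not opp) -> no flip
Dir S: first cell '.' (not opp) -> no flip
Dir SE: first cell '.' (not opp) -> no flip
All flips: (3,2)

Answer: ......
......
.BBB..
.WBWWW
..BBW.
....BW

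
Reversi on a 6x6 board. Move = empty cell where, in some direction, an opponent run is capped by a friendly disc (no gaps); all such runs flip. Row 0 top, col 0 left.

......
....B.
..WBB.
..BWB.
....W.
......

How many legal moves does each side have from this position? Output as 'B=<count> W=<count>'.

Answer: B=5 W=7

Derivation:
-- B to move --
(1,1): no bracket -> illegal
(1,2): flips 1 -> legal
(1,3): no bracket -> illegal
(2,1): flips 1 -> legal
(3,1): no bracket -> illegal
(3,5): no bracket -> illegal
(4,2): flips 1 -> legal
(4,3): flips 1 -> legal
(4,5): no bracket -> illegal
(5,3): no bracket -> illegal
(5,4): flips 1 -> legal
(5,5): no bracket -> illegal
B mobility = 5
-- W to move --
(0,3): no bracket -> illegal
(0,4): flips 3 -> legal
(0,5): no bracket -> illegal
(1,2): no bracket -> illegal
(1,3): flips 1 -> legal
(1,5): flips 1 -> legal
(2,1): no bracket -> illegal
(2,5): flips 2 -> legal
(3,1): flips 1 -> legal
(3,5): flips 1 -> legal
(4,1): no bracket -> illegal
(4,2): flips 1 -> legal
(4,3): no bracket -> illegal
(4,5): no bracket -> illegal
W mobility = 7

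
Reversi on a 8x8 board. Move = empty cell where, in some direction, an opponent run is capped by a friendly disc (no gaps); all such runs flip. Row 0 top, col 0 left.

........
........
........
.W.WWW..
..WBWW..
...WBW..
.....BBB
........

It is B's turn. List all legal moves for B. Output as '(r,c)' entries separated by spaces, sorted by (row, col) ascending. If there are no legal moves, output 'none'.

Answer: (2,2) (2,3) (2,4) (2,5) (3,6) (4,1) (4,6) (5,2) (5,6) (6,3)

Derivation:
(2,0): no bracket -> illegal
(2,1): no bracket -> illegal
(2,2): flips 3 -> legal
(2,3): flips 1 -> legal
(2,4): flips 2 -> legal
(2,5): flips 4 -> legal
(2,6): no bracket -> illegal
(3,0): no bracket -> illegal
(3,2): no bracket -> illegal
(3,6): flips 1 -> legal
(4,0): no bracket -> illegal
(4,1): flips 1 -> legal
(4,6): flips 2 -> legal
(5,1): no bracket -> illegal
(5,2): flips 1 -> legal
(5,6): flips 1 -> legal
(6,2): no bracket -> illegal
(6,3): flips 1 -> legal
(6,4): no bracket -> illegal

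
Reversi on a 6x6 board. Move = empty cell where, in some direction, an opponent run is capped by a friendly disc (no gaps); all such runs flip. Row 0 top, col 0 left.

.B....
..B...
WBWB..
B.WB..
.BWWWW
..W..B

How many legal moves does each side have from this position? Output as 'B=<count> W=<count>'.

Answer: B=7 W=8

Derivation:
-- B to move --
(1,0): flips 1 -> legal
(1,1): flips 1 -> legal
(1,3): no bracket -> illegal
(3,1): flips 1 -> legal
(3,4): no bracket -> illegal
(3,5): flips 1 -> legal
(5,1): flips 1 -> legal
(5,3): flips 1 -> legal
(5,4): flips 2 -> legal
B mobility = 7
-- W to move --
(0,0): no bracket -> illegal
(0,2): flips 1 -> legal
(0,3): no bracket -> illegal
(1,0): flips 1 -> legal
(1,1): no bracket -> illegal
(1,3): flips 2 -> legal
(1,4): flips 1 -> legal
(2,4): flips 2 -> legal
(3,1): no bracket -> illegal
(3,4): flips 1 -> legal
(4,0): flips 2 -> legal
(5,0): flips 1 -> legal
(5,1): no bracket -> illegal
(5,4): no bracket -> illegal
W mobility = 8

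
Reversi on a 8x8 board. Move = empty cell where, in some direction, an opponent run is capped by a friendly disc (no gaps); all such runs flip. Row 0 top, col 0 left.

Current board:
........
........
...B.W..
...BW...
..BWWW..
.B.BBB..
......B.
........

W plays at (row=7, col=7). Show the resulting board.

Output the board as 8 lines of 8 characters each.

Answer: ........
........
...B.W..
...BW...
..BWWW..
.B.BBW..
......W.
.......W

Derivation:
Place W at (7,7); scan 8 dirs for brackets.
Dir NW: opp run (6,6) (5,5) capped by W -> flip
Dir N: first cell '.' (not opp) -> no flip
Dir NE: edge -> no flip
Dir W: first cell '.' (not opp) -> no flip
Dir E: edge -> no flip
Dir SW: edge -> no flip
Dir S: edge -> no flip
Dir SE: edge -> no flip
All flips: (5,5) (6,6)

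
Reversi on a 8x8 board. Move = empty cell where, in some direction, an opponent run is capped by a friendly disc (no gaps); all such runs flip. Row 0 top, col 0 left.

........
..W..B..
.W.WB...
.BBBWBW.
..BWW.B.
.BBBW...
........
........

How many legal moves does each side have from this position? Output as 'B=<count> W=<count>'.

-- B to move --
(0,1): no bracket -> illegal
(0,2): no bracket -> illegal
(0,3): no bracket -> illegal
(1,0): flips 1 -> legal
(1,1): flips 1 -> legal
(1,3): flips 1 -> legal
(1,4): flips 1 -> legal
(2,0): no bracket -> illegal
(2,2): flips 1 -> legal
(2,5): flips 2 -> legal
(2,6): flips 1 -> legal
(2,7): no bracket -> illegal
(3,0): no bracket -> illegal
(3,7): flips 1 -> legal
(4,5): flips 2 -> legal
(4,7): no bracket -> illegal
(5,5): flips 2 -> legal
(6,3): no bracket -> illegal
(6,4): flips 3 -> legal
(6,5): flips 2 -> legal
B mobility = 12
-- W to move --
(0,4): no bracket -> illegal
(0,5): no bracket -> illegal
(0,6): no bracket -> illegal
(1,3): no bracket -> illegal
(1,4): flips 1 -> legal
(1,6): no bracket -> illegal
(2,0): no bracket -> illegal
(2,2): flips 1 -> legal
(2,5): flips 1 -> legal
(2,6): flips 1 -> legal
(3,0): flips 3 -> legal
(3,7): no bracket -> illegal
(4,0): no bracket -> illegal
(4,1): flips 3 -> legal
(4,5): no bracket -> illegal
(4,7): no bracket -> illegal
(5,0): flips 3 -> legal
(5,5): no bracket -> illegal
(5,6): flips 1 -> legal
(5,7): no bracket -> illegal
(6,0): no bracket -> illegal
(6,1): flips 1 -> legal
(6,2): flips 1 -> legal
(6,3): flips 1 -> legal
(6,4): no bracket -> illegal
W mobility = 11

Answer: B=12 W=11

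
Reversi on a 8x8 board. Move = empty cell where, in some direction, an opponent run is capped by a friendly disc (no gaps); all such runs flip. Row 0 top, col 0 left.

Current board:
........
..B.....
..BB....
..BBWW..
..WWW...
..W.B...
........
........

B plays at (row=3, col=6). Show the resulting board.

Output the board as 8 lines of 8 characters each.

Answer: ........
..B.....
..BB....
..BBBBB.
..WWW...
..W.B...
........
........

Derivation:
Place B at (3,6); scan 8 dirs for brackets.
Dir NW: first cell '.' (not opp) -> no flip
Dir N: first cell '.' (not opp) -> no flip
Dir NE: first cell '.' (not opp) -> no flip
Dir W: opp run (3,5) (3,4) capped by B -> flip
Dir E: first cell '.' (not opp) -> no flip
Dir SW: first cell '.' (not opp) -> no flip
Dir S: first cell '.' (not opp) -> no flip
Dir SE: first cell '.' (not opp) -> no flip
All flips: (3,4) (3,5)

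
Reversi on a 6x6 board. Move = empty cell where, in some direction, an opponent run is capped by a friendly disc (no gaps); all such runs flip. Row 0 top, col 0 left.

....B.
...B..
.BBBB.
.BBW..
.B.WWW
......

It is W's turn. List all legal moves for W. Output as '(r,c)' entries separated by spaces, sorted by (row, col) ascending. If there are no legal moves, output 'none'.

Answer: (0,3) (1,0) (1,1) (1,5) (3,0)

Derivation:
(0,2): no bracket -> illegal
(0,3): flips 2 -> legal
(0,5): no bracket -> illegal
(1,0): flips 2 -> legal
(1,1): flips 1 -> legal
(1,2): no bracket -> illegal
(1,4): no bracket -> illegal
(1,5): flips 1 -> legal
(2,0): no bracket -> illegal
(2,5): no bracket -> illegal
(3,0): flips 2 -> legal
(3,4): no bracket -> illegal
(3,5): no bracket -> illegal
(4,0): no bracket -> illegal
(4,2): no bracket -> illegal
(5,0): no bracket -> illegal
(5,1): no bracket -> illegal
(5,2): no bracket -> illegal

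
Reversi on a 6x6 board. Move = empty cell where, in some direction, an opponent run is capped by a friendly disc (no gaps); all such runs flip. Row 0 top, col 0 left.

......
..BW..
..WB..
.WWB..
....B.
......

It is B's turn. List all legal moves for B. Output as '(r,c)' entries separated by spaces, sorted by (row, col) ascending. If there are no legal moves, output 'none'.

Answer: (0,3) (1,1) (1,4) (2,1) (3,0) (4,1) (4,2)

Derivation:
(0,2): no bracket -> illegal
(0,3): flips 1 -> legal
(0,4): no bracket -> illegal
(1,1): flips 1 -> legal
(1,4): flips 1 -> legal
(2,0): no bracket -> illegal
(2,1): flips 1 -> legal
(2,4): no bracket -> illegal
(3,0): flips 2 -> legal
(4,0): no bracket -> illegal
(4,1): flips 1 -> legal
(4,2): flips 2 -> legal
(4,3): no bracket -> illegal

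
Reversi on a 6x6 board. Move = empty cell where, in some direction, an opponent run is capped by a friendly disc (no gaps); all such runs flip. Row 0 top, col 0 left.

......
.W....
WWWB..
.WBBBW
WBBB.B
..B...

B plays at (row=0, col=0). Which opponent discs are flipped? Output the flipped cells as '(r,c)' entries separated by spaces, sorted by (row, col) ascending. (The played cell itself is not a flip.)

Dir NW: edge -> no flip
Dir N: edge -> no flip
Dir NE: edge -> no flip
Dir W: edge -> no flip
Dir E: first cell '.' (not opp) -> no flip
Dir SW: edge -> no flip
Dir S: first cell '.' (not opp) -> no flip
Dir SE: opp run (1,1) (2,2) capped by B -> flip

Answer: (1,1) (2,2)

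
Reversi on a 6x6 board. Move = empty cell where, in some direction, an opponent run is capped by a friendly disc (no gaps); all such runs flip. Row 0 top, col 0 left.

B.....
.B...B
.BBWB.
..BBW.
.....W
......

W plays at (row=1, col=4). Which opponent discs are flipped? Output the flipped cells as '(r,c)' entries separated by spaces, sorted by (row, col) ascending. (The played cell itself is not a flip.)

Answer: (2,4)

Derivation:
Dir NW: first cell '.' (not opp) -> no flip
Dir N: first cell '.' (not opp) -> no flip
Dir NE: first cell '.' (not opp) -> no flip
Dir W: first cell '.' (not opp) -> no flip
Dir E: opp run (1,5), next=edge -> no flip
Dir SW: first cell 'W' (not opp) -> no flip
Dir S: opp run (2,4) capped by W -> flip
Dir SE: first cell '.' (not opp) -> no flip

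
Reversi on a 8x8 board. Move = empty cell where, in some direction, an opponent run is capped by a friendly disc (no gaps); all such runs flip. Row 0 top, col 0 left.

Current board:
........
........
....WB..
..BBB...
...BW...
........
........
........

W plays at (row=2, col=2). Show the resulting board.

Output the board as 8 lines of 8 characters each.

Place W at (2,2); scan 8 dirs for brackets.
Dir NW: first cell '.' (not opp) -> no flip
Dir N: first cell '.' (not opp) -> no flip
Dir NE: first cell '.' (not opp) -> no flip
Dir W: first cell '.' (not opp) -> no flip
Dir E: first cell '.' (not opp) -> no flip
Dir SW: first cell '.' (not opp) -> no flip
Dir S: opp run (3,2), next='.' -> no flip
Dir SE: opp run (3,3) capped by W -> flip
All flips: (3,3)

Answer: ........
........
..W.WB..
..BWB...
...BW...
........
........
........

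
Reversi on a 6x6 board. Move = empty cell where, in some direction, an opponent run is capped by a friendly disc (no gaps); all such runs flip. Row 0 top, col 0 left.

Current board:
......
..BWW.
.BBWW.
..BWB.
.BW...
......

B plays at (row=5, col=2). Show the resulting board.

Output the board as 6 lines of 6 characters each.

Place B at (5,2); scan 8 dirs for brackets.
Dir NW: first cell 'B' (not opp) -> no flip
Dir N: opp run (4,2) capped by B -> flip
Dir NE: first cell '.' (not opp) -> no flip
Dir W: first cell '.' (not opp) -> no flip
Dir E: first cell '.' (not opp) -> no flip
Dir SW: edge -> no flip
Dir S: edge -> no flip
Dir SE: edge -> no flip
All flips: (4,2)

Answer: ......
..BWW.
.BBWW.
..BWB.
.BB...
..B...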